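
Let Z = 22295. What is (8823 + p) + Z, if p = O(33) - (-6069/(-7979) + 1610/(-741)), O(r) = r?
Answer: 184186736350/5912439 ≈ 31152.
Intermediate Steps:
p = 203459548/5912439 (p = 33 - (-6069/(-7979) + 1610/(-741)) = 33 - (-6069*(-1/7979) + 1610*(-1/741)) = 33 - (6069/7979 - 1610/741) = 33 - 1*(-8349061/5912439) = 33 + 8349061/5912439 = 203459548/5912439 ≈ 34.412)
(8823 + p) + Z = (8823 + 203459548/5912439) + 22295 = 52368908845/5912439 + 22295 = 184186736350/5912439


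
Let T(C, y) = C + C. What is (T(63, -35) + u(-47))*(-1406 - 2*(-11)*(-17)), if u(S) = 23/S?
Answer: -10500220/47 ≈ -2.2341e+5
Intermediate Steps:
T(C, y) = 2*C
(T(63, -35) + u(-47))*(-1406 - 2*(-11)*(-17)) = (2*63 + 23/(-47))*(-1406 - 2*(-11)*(-17)) = (126 + 23*(-1/47))*(-1406 + 22*(-17)) = (126 - 23/47)*(-1406 - 374) = (5899/47)*(-1780) = -10500220/47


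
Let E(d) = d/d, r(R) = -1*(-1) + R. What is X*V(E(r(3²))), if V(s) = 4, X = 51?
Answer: 204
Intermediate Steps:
r(R) = 1 + R
E(d) = 1
X*V(E(r(3²))) = 51*4 = 204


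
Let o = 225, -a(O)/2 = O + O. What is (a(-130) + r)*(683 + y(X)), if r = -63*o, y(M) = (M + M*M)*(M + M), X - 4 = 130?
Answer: -66210404965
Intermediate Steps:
X = 134 (X = 4 + 130 = 134)
a(O) = -4*O (a(O) = -2*(O + O) = -4*O)
y(M) = 2*M*(M + M²) (y(M) = (M + M²)*(2*M) = 2*M*(M + M²))
r = -14175 (r = -63*225 = -14175)
(a(-130) + r)*(683 + y(X)) = (-4*(-130) - 14175)*(683 + 2*134²*(1 + 134)) = (520 - 14175)*(683 + 2*17956*135) = -13655*(683 + 4848120) = -13655*4848803 = -66210404965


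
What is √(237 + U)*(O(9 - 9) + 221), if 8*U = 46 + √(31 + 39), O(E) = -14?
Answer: 207*√(3884 + 2*√70)/4 ≈ 3232.1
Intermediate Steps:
U = 23/4 + √70/8 (U = (46 + √(31 + 39))/8 = (46 + √70)/8 = 23/4 + √70/8 ≈ 6.7958)
√(237 + U)*(O(9 - 9) + 221) = √(237 + (23/4 + √70/8))*(-14 + 221) = √(971/4 + √70/8)*207 = 207*√(971/4 + √70/8)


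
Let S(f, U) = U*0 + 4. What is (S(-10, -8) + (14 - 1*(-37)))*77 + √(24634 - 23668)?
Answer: 4235 + √966 ≈ 4266.1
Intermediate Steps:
S(f, U) = 4 (S(f, U) = 0 + 4 = 4)
(S(-10, -8) + (14 - 1*(-37)))*77 + √(24634 - 23668) = (4 + (14 - 1*(-37)))*77 + √(24634 - 23668) = (4 + (14 + 37))*77 + √966 = (4 + 51)*77 + √966 = 55*77 + √966 = 4235 + √966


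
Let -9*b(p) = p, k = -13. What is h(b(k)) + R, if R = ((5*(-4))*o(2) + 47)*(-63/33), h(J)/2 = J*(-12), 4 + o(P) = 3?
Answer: -5365/33 ≈ -162.58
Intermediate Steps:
b(p) = -p/9
o(P) = -1 (o(P) = -4 + 3 = -1)
h(J) = -24*J (h(J) = 2*(J*(-12)) = 2*(-12*J) = -24*J)
R = -1407/11 (R = ((5*(-4))*(-1) + 47)*(-63/33) = (-20*(-1) + 47)*(-63*1/33) = (20 + 47)*(-21/11) = 67*(-21/11) = -1407/11 ≈ -127.91)
h(b(k)) + R = -(-8)*(-13)/3 - 1407/11 = -24*13/9 - 1407/11 = -104/3 - 1407/11 = -5365/33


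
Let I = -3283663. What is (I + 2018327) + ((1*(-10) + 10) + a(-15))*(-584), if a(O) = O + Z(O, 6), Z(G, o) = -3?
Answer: -1254824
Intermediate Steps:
a(O) = -3 + O (a(O) = O - 3 = -3 + O)
(I + 2018327) + ((1*(-10) + 10) + a(-15))*(-584) = (-3283663 + 2018327) + ((1*(-10) + 10) + (-3 - 15))*(-584) = -1265336 + ((-10 + 10) - 18)*(-584) = -1265336 + (0 - 18)*(-584) = -1265336 - 18*(-584) = -1265336 + 10512 = -1254824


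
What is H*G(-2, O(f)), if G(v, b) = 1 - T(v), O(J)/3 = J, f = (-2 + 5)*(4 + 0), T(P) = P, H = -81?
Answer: -243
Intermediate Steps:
f = 12 (f = 3*4 = 12)
O(J) = 3*J
G(v, b) = 1 - v
H*G(-2, O(f)) = -81*(1 - 1*(-2)) = -81*(1 + 2) = -81*3 = -243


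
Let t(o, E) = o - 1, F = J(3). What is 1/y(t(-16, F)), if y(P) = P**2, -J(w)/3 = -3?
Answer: 1/289 ≈ 0.0034602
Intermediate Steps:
J(w) = 9 (J(w) = -3*(-3) = 9)
F = 9
t(o, E) = -1 + o
1/y(t(-16, F)) = 1/((-1 - 16)**2) = 1/((-17)**2) = 1/289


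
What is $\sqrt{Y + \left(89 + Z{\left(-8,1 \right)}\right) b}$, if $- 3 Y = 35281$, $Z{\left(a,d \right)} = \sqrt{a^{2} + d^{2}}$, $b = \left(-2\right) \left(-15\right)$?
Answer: $\frac{\sqrt{-81813 + 270 \sqrt{65}}}{3} \approx 94.066 i$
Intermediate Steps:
$b = 30$
$Y = - \frac{35281}{3}$ ($Y = \left(- \frac{1}{3}\right) 35281 = - \frac{35281}{3} \approx -11760.0$)
$\sqrt{Y + \left(89 + Z{\left(-8,1 \right)}\right) b} = \sqrt{- \frac{35281}{3} + \left(89 + \sqrt{\left(-8\right)^{2} + 1^{2}}\right) 30} = \sqrt{- \frac{35281}{3} + \left(89 + \sqrt{64 + 1}\right) 30} = \sqrt{- \frac{35281}{3} + \left(89 + \sqrt{65}\right) 30} = \sqrt{- \frac{35281}{3} + \left(2670 + 30 \sqrt{65}\right)} = \sqrt{- \frac{27271}{3} + 30 \sqrt{65}}$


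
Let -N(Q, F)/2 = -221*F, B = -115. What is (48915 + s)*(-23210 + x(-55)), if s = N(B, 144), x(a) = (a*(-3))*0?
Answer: -2612587230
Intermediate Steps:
x(a) = 0 (x(a) = -3*a*0 = 0)
N(Q, F) = 442*F (N(Q, F) = -(-442)*F = 442*F)
s = 63648 (s = 442*144 = 63648)
(48915 + s)*(-23210 + x(-55)) = (48915 + 63648)*(-23210 + 0) = 112563*(-23210) = -2612587230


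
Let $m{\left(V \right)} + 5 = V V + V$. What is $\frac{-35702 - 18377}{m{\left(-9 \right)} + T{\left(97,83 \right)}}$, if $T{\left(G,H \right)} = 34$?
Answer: $- \frac{54079}{101} \approx -535.44$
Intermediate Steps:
$m{\left(V \right)} = -5 + V + V^{2}$ ($m{\left(V \right)} = -5 + \left(V V + V\right) = -5 + \left(V^{2} + V\right) = -5 + \left(V + V^{2}\right) = -5 + V + V^{2}$)
$\frac{-35702 - 18377}{m{\left(-9 \right)} + T{\left(97,83 \right)}} = \frac{-35702 - 18377}{\left(-5 - 9 + \left(-9\right)^{2}\right) + 34} = - \frac{54079}{\left(-5 - 9 + 81\right) + 34} = - \frac{54079}{67 + 34} = - \frac{54079}{101}$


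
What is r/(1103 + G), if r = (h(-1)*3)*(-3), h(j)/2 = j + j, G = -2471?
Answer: -1/38 ≈ -0.026316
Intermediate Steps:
h(j) = 4*j (h(j) = 2*(j + j) = 2*(2*j) = 4*j)
r = 36 (r = ((4*(-1))*3)*(-3) = -4*3*(-3) = -12*(-3) = 36)
r/(1103 + G) = 36/(1103 - 2471) = 36/(-1368) = -1/1368*36 = -1/38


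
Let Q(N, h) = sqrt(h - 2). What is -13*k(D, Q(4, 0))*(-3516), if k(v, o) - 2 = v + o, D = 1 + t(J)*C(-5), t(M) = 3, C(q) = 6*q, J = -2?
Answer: -3976596 + 45708*I*sqrt(2) ≈ -3.9766e+6 + 64641.0*I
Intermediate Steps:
Q(N, h) = sqrt(-2 + h)
D = -89 (D = 1 + 3*(6*(-5)) = 1 + 3*(-30) = 1 - 90 = -89)
k(v, o) = 2 + o + v (k(v, o) = 2 + (v + o) = 2 + (o + v) = 2 + o + v)
-13*k(D, Q(4, 0))*(-3516) = -13*(2 + sqrt(-2 + 0) - 89)*(-3516) = -13*(2 + sqrt(-2) - 89)*(-3516) = -13*(2 + I*sqrt(2) - 89)*(-3516) = -13*(-87 + I*sqrt(2))*(-3516) = (1131 - 13*I*sqrt(2))*(-3516) = -3976596 + 45708*I*sqrt(2)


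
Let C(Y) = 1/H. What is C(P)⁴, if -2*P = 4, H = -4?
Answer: 1/256 ≈ 0.0039063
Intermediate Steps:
P = -2 (P = -½*4 = -2)
C(Y) = -¼ (C(Y) = 1/(-4) = -¼)
C(P)⁴ = (-¼)⁴ = 1/256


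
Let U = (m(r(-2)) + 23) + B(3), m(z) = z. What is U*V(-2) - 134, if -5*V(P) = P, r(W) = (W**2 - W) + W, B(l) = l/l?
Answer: -614/5 ≈ -122.80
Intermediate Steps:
B(l) = 1
r(W) = W**2
U = 28 (U = ((-2)**2 + 23) + 1 = (4 + 23) + 1 = 27 + 1 = 28)
V(P) = -P/5
U*V(-2) - 134 = 28*(-1/5*(-2)) - 134 = 28*(2/5) - 134 = 56/5 - 134 = -614/5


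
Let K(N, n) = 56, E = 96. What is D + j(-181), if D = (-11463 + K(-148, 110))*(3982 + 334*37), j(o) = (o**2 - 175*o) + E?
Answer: -186325848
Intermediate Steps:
j(o) = 96 + o**2 - 175*o (j(o) = (o**2 - 175*o) + 96 = 96 + o**2 - 175*o)
D = -186390380 (D = (-11463 + 56)*(3982 + 334*37) = -11407*(3982 + 12358) = -11407*16340 = -186390380)
D + j(-181) = -186390380 + (96 + (-181)**2 - 175*(-181)) = -186390380 + (96 + 32761 + 31675) = -186390380 + 64532 = -186325848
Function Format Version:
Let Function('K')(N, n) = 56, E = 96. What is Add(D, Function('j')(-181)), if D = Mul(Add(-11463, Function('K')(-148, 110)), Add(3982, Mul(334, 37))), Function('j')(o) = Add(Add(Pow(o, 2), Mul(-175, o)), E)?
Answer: -186325848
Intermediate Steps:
Function('j')(o) = Add(96, Pow(o, 2), Mul(-175, o)) (Function('j')(o) = Add(Add(Pow(o, 2), Mul(-175, o)), 96) = Add(96, Pow(o, 2), Mul(-175, o)))
D = -186390380 (D = Mul(Add(-11463, 56), Add(3982, Mul(334, 37))) = Mul(-11407, Add(3982, 12358)) = Mul(-11407, 16340) = -186390380)
Add(D, Function('j')(-181)) = Add(-186390380, Add(96, Pow(-181, 2), Mul(-175, -181))) = Add(-186390380, Add(96, 32761, 31675)) = Add(-186390380, 64532) = -186325848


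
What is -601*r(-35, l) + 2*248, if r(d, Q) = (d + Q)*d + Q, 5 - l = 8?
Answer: -797031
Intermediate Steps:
l = -3 (l = 5 - 1*8 = 5 - 8 = -3)
r(d, Q) = Q + d*(Q + d) (r(d, Q) = (Q + d)*d + Q = d*(Q + d) + Q = Q + d*(Q + d))
-601*r(-35, l) + 2*248 = -601*(-3 + (-35)**2 - 3*(-35)) + 2*248 = -601*(-3 + 1225 + 105) + 496 = -601*1327 + 496 = -797527 + 496 = -797031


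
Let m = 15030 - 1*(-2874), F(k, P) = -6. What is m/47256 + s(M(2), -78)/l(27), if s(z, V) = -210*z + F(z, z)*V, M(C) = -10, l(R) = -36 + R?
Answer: -1683226/5907 ≈ -284.95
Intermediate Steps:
s(z, V) = -210*z - 6*V
m = 17904 (m = 15030 + 2874 = 17904)
m/47256 + s(M(2), -78)/l(27) = 17904/47256 + (-210*(-10) - 6*(-78))/(-36 + 27) = 17904*(1/47256) + (2100 + 468)/(-9) = 746/1969 + 2568*(-⅑) = 746/1969 - 856/3 = -1683226/5907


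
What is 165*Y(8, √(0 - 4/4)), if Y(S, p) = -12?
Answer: -1980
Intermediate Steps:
165*Y(8, √(0 - 4/4)) = 165*(-12) = -1980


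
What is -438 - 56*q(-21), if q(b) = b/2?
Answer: 150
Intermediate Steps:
q(b) = b/2 (q(b) = b*(½) = b/2)
-438 - 56*q(-21) = -438 - 28*(-21) = -438 - 56*(-21/2) = -438 + 588 = 150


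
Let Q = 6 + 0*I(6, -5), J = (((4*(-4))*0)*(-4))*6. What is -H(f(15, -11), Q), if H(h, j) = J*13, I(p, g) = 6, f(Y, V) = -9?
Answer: 0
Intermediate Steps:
J = 0 (J = (-16*0*(-4))*6 = (0*(-4))*6 = 0*6 = 0)
Q = 6 (Q = 6 + 0*6 = 6 + 0 = 6)
H(h, j) = 0 (H(h, j) = 0*13 = 0)
-H(f(15, -11), Q) = -1*0 = 0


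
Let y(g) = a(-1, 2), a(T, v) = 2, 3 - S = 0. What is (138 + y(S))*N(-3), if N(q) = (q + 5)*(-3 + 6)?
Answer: 840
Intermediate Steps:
S = 3 (S = 3 - 1*0 = 3 + 0 = 3)
N(q) = 15 + 3*q (N(q) = (5 + q)*3 = 15 + 3*q)
y(g) = 2
(138 + y(S))*N(-3) = (138 + 2)*(15 + 3*(-3)) = 140*(15 - 9) = 140*6 = 840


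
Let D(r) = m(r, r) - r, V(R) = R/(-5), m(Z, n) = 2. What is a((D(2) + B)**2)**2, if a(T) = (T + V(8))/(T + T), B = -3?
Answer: 1369/8100 ≈ 0.16901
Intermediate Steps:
V(R) = -R/5 (V(R) = R*(-1/5) = -R/5)
D(r) = 2 - r
a(T) = (-8/5 + T)/(2*T) (a(T) = (T - 1/5*8)/(T + T) = (T - 8/5)/((2*T)) = (-8/5 + T)*(1/(2*T)) = (-8/5 + T)/(2*T))
a((D(2) + B)**2)**2 = ((-8 + 5*((2 - 1*2) - 3)**2)/(10*(((2 - 1*2) - 3)**2)))**2 = ((-8 + 5*((2 - 2) - 3)**2)/(10*(((2 - 2) - 3)**2)))**2 = ((-8 + 5*(0 - 3)**2)/(10*((0 - 3)**2)))**2 = ((-8 + 5*(-3)**2)/(10*((-3)**2)))**2 = ((1/10)*(-8 + 5*9)/9)**2 = ((1/10)*(1/9)*(-8 + 45))**2 = ((1/10)*(1/9)*37)**2 = (37/90)**2 = 1369/8100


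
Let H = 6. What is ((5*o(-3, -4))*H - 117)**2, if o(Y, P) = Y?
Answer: 42849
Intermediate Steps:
((5*o(-3, -4))*H - 117)**2 = ((5*(-3))*6 - 117)**2 = (-15*6 - 117)**2 = (-90 - 117)**2 = (-207)**2 = 42849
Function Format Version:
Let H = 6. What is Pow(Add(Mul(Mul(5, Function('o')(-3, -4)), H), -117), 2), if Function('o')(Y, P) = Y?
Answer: 42849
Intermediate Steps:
Pow(Add(Mul(Mul(5, Function('o')(-3, -4)), H), -117), 2) = Pow(Add(Mul(Mul(5, -3), 6), -117), 2) = Pow(Add(Mul(-15, 6), -117), 2) = Pow(Add(-90, -117), 2) = Pow(-207, 2) = 42849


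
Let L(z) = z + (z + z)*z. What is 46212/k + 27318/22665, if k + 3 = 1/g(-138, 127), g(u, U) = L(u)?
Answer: -13248509788006/860129195 ≈ -15403.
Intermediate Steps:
L(z) = z + 2*z² (L(z) = z + (2*z)*z = z + 2*z²)
g(u, U) = u*(1 + 2*u)
k = -113849/37950 (k = -3 + 1/(-138*(1 + 2*(-138))) = -3 + 1/(-138*(1 - 276)) = -3 + 1/(-138*(-275)) = -3 + 1/37950 = -113849/37950 ≈ -3.0000)
46212/k + 27318/22665 = 46212/(-113849/37950) + 27318/22665 = 46212*(-37950/113849) + 27318*(1/22665) = -1753745400/113849 + 9106/7555 = -13248509788006/860129195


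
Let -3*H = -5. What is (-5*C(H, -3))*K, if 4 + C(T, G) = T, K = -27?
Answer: -315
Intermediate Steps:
H = 5/3 (H = -1/3*(-5) = 5/3 ≈ 1.6667)
C(T, G) = -4 + T
(-5*C(H, -3))*K = -5*(-4 + 5/3)*(-27) = -5*(-7/3)*(-27) = (35/3)*(-27) = -315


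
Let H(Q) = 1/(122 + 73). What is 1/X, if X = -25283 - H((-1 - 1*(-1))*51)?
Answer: -195/4930186 ≈ -3.9552e-5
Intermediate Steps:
H(Q) = 1/195
X = -4930186/195 (X = -25283 - 1*1/195 = -25283 - 1/195 = -4930186/195 ≈ -25283.)
1/X = 1/(-4930186/195) = -195/4930186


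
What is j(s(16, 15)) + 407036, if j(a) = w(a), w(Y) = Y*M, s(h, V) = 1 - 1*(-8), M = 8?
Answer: 407108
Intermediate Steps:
s(h, V) = 9 (s(h, V) = 1 + 8 = 9)
w(Y) = 8*Y (w(Y) = Y*8 = 8*Y)
j(a) = 8*a
j(s(16, 15)) + 407036 = 8*9 + 407036 = 72 + 407036 = 407108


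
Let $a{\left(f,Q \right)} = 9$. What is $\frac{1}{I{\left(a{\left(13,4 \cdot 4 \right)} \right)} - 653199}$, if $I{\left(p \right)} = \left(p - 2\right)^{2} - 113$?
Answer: $- \frac{1}{653263} \approx -1.5308 \cdot 10^{-6}$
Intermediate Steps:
$I{\left(p \right)} = -113 + \left(-2 + p\right)^{2}$ ($I{\left(p \right)} = \left(-2 + p\right)^{2} - 113 = -113 + \left(-2 + p\right)^{2}$)
$\frac{1}{I{\left(a{\left(13,4 \cdot 4 \right)} \right)} - 653199} = \frac{1}{\left(-113 + \left(-2 + 9\right)^{2}\right) - 653199} = \frac{1}{\left(-113 + 7^{2}\right) - 653199} = \frac{1}{\left(-113 + 49\right) - 653199} = \frac{1}{-64 - 653199} = \frac{1}{-653263} = - \frac{1}{653263}$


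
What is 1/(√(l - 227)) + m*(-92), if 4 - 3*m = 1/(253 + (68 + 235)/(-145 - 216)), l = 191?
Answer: -5577638/45515 - I/6 ≈ -122.55 - 0.16667*I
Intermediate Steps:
m = 121253/91030 (m = 4/3 - 1/(3*(253 + (68 + 235)/(-145 - 216))) = 4/3 - 1/(3*(253 + 303/(-361))) = 4/3 - 1/(3*(253 + 303*(-1/361))) = 4/3 - 1/(3*(253 - 303/361)) = 4/3 - 1/(3*91030/361) = 4/3 - ⅓*361/91030 = 4/3 - 361/273090 = 121253/91030 ≈ 1.3320)
1/(√(l - 227)) + m*(-92) = 1/(√(191 - 227)) + (121253/91030)*(-92) = 1/(√(-36)) - 5577638/45515 = 1/(6*I) - 5577638/45515 = -I/6 - 5577638/45515 = -5577638/45515 - I/6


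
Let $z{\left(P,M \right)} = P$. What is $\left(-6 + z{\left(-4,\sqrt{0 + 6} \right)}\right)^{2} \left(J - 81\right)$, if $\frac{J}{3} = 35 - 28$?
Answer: $-6000$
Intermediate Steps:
$J = 21$ ($J = 3 \left(35 - 28\right) = 3 \cdot 7 = 21$)
$\left(-6 + z{\left(-4,\sqrt{0 + 6} \right)}\right)^{2} \left(J - 81\right) = \left(-6 - 4\right)^{2} \left(21 - 81\right) = \left(-10\right)^{2} \left(-60\right) = 100 \left(-60\right) = -6000$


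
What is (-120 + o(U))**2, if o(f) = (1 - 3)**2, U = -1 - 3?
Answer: 13456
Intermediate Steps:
U = -4
o(f) = 4 (o(f) = (-2)**2 = 4)
(-120 + o(U))**2 = (-120 + 4)**2 = (-116)**2 = 13456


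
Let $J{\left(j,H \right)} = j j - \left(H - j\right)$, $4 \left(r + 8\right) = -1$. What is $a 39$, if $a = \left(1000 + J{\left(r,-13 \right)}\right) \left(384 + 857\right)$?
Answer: $\frac{830768835}{16} \approx 5.1923 \cdot 10^{7}$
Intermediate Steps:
$r = - \frac{33}{4}$ ($r = -8 + \frac{1}{4} \left(-1\right) = -8 - \frac{1}{4} = - \frac{33}{4} \approx -8.25$)
$J{\left(j,H \right)} = j + j^{2} - H$ ($J{\left(j,H \right)} = j^{2} - \left(H - j\right) = j + j^{2} - H$)
$a = \frac{21301765}{16}$ ($a = \left(1000 - \left(- \frac{19}{4} - \frac{1089}{16}\right)\right) \left(384 + 857\right) = \left(1000 + \left(- \frac{33}{4} + \frac{1089}{16} + 13\right)\right) 1241 = \left(1000 + \frac{1165}{16}\right) 1241 = \frac{17165}{16} \cdot 1241 = \frac{21301765}{16} \approx 1.3314 \cdot 10^{6}$)
$a 39 = \frac{21301765}{16} \cdot 39 = \frac{830768835}{16}$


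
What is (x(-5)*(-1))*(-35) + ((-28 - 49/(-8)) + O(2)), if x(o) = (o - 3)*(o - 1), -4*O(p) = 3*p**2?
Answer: 13241/8 ≈ 1655.1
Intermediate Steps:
O(p) = -3*p**2/4
x(o) = (-1 + o)*(-3 + o) (x(o) = (-3 + o)*(-1 + o) = (-1 + o)*(-3 + o))
(x(-5)*(-1))*(-35) + ((-28 - 49/(-8)) + O(2)) = ((3 + (-5)**2 - 4*(-5))*(-1))*(-35) + ((-28 - 49/(-8)) - 3/4*2**2) = ((3 + 25 + 20)*(-1))*(-35) + ((-28 - 49*(-1/8)) - 3/4*4) = (48*(-1))*(-35) + ((-28 + 49/8) - 3) = -48*(-35) + (-175/8 - 3) = 1680 - 199/8 = 13241/8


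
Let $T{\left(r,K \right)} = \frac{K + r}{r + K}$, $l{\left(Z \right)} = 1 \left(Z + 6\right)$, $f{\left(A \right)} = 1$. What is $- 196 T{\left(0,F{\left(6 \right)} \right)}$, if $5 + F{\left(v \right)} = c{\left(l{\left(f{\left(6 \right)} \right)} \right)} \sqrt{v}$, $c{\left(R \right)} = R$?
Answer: $-196$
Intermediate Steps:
$l{\left(Z \right)} = 6 + Z$ ($l{\left(Z \right)} = 1 \left(6 + Z\right) = 6 + Z$)
$F{\left(v \right)} = -5 + 7 \sqrt{v}$ ($F{\left(v \right)} = -5 + \left(6 + 1\right) \sqrt{v} = -5 + 7 \sqrt{v}$)
$T{\left(r,K \right)} = 1$ ($T{\left(r,K \right)} = \frac{K + r}{K + r} = 1$)
$- 196 T{\left(0,F{\left(6 \right)} \right)} = \left(-196\right) 1 = -196$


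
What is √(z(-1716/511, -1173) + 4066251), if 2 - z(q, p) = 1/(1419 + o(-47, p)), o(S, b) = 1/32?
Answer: 3*√931613478149445/45409 ≈ 2016.5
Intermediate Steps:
o(S, b) = 1/32
z(q, p) = 90786/45409 (z(q, p) = 2 - 1/(1419 + 1/32) = 2 - 1/45409/32 = 2 - 1*32/45409 = 2 - 32/45409 = 90786/45409)
√(z(-1716/511, -1173) + 4066251) = √(90786/45409 + 4066251) = √(184644482445/45409) = 3*√931613478149445/45409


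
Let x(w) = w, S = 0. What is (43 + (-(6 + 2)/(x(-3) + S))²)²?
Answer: 203401/81 ≈ 2511.1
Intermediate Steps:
(43 + (-(6 + 2)/(x(-3) + S))²)² = (43 + (-(6 + 2)/(-3 + 0))²)² = (43 + (-8/(-3))²)² = (43 + (-8*(-1)/3)²)² = (43 + (-1*(-8/3))²)² = (43 + (8/3)²)² = (43 + 64/9)² = (451/9)² = 203401/81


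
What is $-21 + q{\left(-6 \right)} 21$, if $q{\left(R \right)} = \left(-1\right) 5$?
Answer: $-126$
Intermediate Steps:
$q{\left(R \right)} = -5$
$-21 + q{\left(-6 \right)} 21 = -21 - 105 = -126$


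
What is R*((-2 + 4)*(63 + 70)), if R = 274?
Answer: 72884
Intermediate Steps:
R*((-2 + 4)*(63 + 70)) = 274*((-2 + 4)*(63 + 70)) = 274*(2*133) = 274*266 = 72884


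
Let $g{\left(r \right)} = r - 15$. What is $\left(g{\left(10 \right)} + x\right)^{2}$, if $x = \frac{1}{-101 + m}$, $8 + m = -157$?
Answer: $\frac{1771561}{70756} \approx 25.038$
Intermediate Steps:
$m = -165$ ($m = -8 - 157 = -165$)
$g{\left(r \right)} = -15 + r$ ($g{\left(r \right)} = r - 15 = -15 + r$)
$x = - \frac{1}{266}$ ($x = \frac{1}{-101 - 165} = \frac{1}{-266} = - \frac{1}{266} \approx -0.0037594$)
$\left(g{\left(10 \right)} + x\right)^{2} = \left(\left(-15 + 10\right) - \frac{1}{266}\right)^{2} = \left(-5 - \frac{1}{266}\right)^{2} = \left(- \frac{1331}{266}\right)^{2} = \frac{1771561}{70756}$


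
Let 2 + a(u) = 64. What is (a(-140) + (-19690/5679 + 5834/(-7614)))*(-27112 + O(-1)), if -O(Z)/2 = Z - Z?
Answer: -3762276850184/2402217 ≈ -1.5662e+6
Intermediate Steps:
O(Z) = 0 (O(Z) = -2*(Z - Z) = -2*0 = 0)
a(u) = 62 (a(u) = -2 + 64 = 62)
(a(-140) + (-19690/5679 + 5834/(-7614)))*(-27112 + O(-1)) = (62 + (-19690/5679 + 5834/(-7614)))*(-27112 + 0) = (62 + (-19690*1/5679 + 5834*(-1/7614)))*(-27112) = (62 + (-19690/5679 - 2917/3807))*(-27112) = (62 - 10169497/2402217)*(-27112) = (138767957/2402217)*(-27112) = -3762276850184/2402217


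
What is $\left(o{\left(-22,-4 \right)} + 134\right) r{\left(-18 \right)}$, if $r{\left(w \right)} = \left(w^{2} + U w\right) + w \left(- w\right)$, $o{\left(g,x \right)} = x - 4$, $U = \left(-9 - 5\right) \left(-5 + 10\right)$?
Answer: $158760$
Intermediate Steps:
$U = -70$ ($U = \left(-14\right) 5 = -70$)
$o{\left(g,x \right)} = -4 + x$ ($o{\left(g,x \right)} = x - 4 = -4 + x$)
$r{\left(w \right)} = - 70 w$ ($r{\left(w \right)} = \left(w^{2} - 70 w\right) + w \left(- w\right) = \left(w^{2} - 70 w\right) - w^{2} = - 70 w$)
$\left(o{\left(-22,-4 \right)} + 134\right) r{\left(-18 \right)} = \left(\left(-4 - 4\right) + 134\right) \left(\left(-70\right) \left(-18\right)\right) = \left(-8 + 134\right) 1260 = 126 \cdot 1260 = 158760$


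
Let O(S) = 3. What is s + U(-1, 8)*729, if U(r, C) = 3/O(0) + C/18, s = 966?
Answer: 2019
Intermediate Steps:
U(r, C) = 1 + C/18 (U(r, C) = 3/3 + C/18 = 3*(1/3) + C*(1/18) = 1 + C/18)
s + U(-1, 8)*729 = 966 + (1 + (1/18)*8)*729 = 966 + (1 + 4/9)*729 = 966 + (13/9)*729 = 966 + 1053 = 2019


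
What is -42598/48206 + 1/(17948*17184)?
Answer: -6569004159065/7433809466496 ≈ -0.88367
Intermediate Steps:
-42598/48206 + 1/(17948*17184) = -42598*1/48206 + (1/17948)*(1/17184) = -21299/24103 + 1/308418432 = -6569004159065/7433809466496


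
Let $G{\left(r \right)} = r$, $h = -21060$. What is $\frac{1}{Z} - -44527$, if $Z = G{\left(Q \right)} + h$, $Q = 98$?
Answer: $\frac{933374973}{20962} \approx 44527.0$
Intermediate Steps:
$Z = -20962$ ($Z = 98 - 21060 = -20962$)
$\frac{1}{Z} - -44527 = \frac{1}{-20962} - -44527 = - \frac{1}{20962} + 44527 = \frac{933374973}{20962}$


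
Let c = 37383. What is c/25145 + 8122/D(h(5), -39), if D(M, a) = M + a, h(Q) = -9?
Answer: -101216653/603480 ≈ -167.72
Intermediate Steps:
c/25145 + 8122/D(h(5), -39) = 37383/25145 + 8122/(-9 - 39) = 37383*(1/25145) + 8122/(-48) = 37383/25145 + 8122*(-1/48) = 37383/25145 - 4061/24 = -101216653/603480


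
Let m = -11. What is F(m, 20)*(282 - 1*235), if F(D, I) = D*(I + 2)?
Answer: -11374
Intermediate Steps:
F(D, I) = D*(2 + I)
F(m, 20)*(282 - 1*235) = (-11*(2 + 20))*(282 - 1*235) = (-11*22)*(282 - 235) = -242*47 = -11374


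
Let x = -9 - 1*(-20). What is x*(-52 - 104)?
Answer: -1716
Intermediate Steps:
x = 11 (x = -9 + 20 = 11)
x*(-52 - 104) = 11*(-52 - 104) = 11*(-156) = -1716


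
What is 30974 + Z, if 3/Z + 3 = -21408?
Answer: 221061437/7137 ≈ 30974.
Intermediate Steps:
Z = -1/7137 (Z = 3/(-3 - 21408) = 3/(-21411) = 3*(-1/21411) = -1/7137 ≈ -0.00014011)
30974 + Z = 30974 - 1/7137 = 221061437/7137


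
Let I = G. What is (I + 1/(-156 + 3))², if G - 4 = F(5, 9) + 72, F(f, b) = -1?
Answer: 131652676/23409 ≈ 5624.0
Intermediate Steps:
G = 75 (G = 4 + (-1 + 72) = 4 + 71 = 75)
I = 75
(I + 1/(-156 + 3))² = (75 + 1/(-156 + 3))² = (75 + 1/(-153))² = (75 - 1/153)² = (11474/153)² = 131652676/23409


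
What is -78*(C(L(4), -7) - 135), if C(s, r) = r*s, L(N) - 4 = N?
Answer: 14898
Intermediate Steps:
L(N) = 4 + N
-78*(C(L(4), -7) - 135) = -78*(-7*(4 + 4) - 135) = -78*(-7*8 - 135) = -78*(-56 - 135) = -78*(-191) = 14898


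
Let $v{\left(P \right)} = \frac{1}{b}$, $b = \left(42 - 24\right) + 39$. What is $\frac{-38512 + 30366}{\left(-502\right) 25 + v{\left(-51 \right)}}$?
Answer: $\frac{464322}{715349} \approx 0.64908$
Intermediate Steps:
$b = 57$ ($b = 18 + 39 = 57$)
$v{\left(P \right)} = \frac{1}{57}$
$\frac{-38512 + 30366}{\left(-502\right) 25 + v{\left(-51 \right)}} = \frac{-38512 + 30366}{\left(-502\right) 25 + \frac{1}{57}} = - \frac{8146}{-12550 + \frac{1}{57}} = - \frac{8146}{- \frac{715349}{57}} = \left(-8146\right) \left(- \frac{57}{715349}\right) = \frac{464322}{715349}$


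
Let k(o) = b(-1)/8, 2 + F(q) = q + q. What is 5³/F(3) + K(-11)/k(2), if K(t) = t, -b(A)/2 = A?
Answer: -51/4 ≈ -12.750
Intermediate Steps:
b(A) = -2*A
F(q) = -2 + 2*q (F(q) = -2 + (q + q) = -2 + 2*q)
k(o) = ¼ (k(o) = -2*(-1)/8 = 2*(⅛) = ¼)
5³/F(3) + K(-11)/k(2) = 5³/(-2 + 2*3) - 11/¼ = 125/(-2 + 6) - 11*4 = 125/4 - 44 = -51/4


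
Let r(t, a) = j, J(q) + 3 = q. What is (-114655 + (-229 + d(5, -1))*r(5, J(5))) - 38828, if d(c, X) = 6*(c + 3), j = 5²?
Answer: -158008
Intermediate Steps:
j = 25
J(q) = -3 + q
r(t, a) = 25
d(c, X) = 18 + 6*c (d(c, X) = 6*(3 + c) = 18 + 6*c)
(-114655 + (-229 + d(5, -1))*r(5, J(5))) - 38828 = (-114655 + (-229 + (18 + 6*5))*25) - 38828 = (-114655 + (-229 + (18 + 30))*25) - 38828 = (-114655 + (-229 + 48)*25) - 38828 = (-114655 - 181*25) - 38828 = (-114655 - 4525) - 38828 = -119180 - 38828 = -158008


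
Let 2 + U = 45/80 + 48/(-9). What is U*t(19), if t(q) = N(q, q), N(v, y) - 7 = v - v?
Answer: -2275/48 ≈ -47.396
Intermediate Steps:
N(v, y) = 7 (N(v, y) = 7 + (v - v) = 7 + 0 = 7)
t(q) = 7
U = -325/48 (U = -2 + (45/80 + 48/(-9)) = -2 + (45*(1/80) + 48*(-⅑)) = -2 + (9/16 - 16/3) = -2 - 229/48 = -325/48 ≈ -6.7708)
U*t(19) = -325/48*7 = -2275/48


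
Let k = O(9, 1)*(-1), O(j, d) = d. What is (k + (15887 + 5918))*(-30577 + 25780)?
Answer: -104593788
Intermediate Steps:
k = -1 (k = 1*(-1) = -1)
(k + (15887 + 5918))*(-30577 + 25780) = (-1 + (15887 + 5918))*(-30577 + 25780) = (-1 + 21805)*(-4797) = 21804*(-4797) = -104593788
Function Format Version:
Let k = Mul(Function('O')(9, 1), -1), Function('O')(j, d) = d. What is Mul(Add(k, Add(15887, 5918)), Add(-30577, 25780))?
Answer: -104593788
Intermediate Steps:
k = -1 (k = Mul(1, -1) = -1)
Mul(Add(k, Add(15887, 5918)), Add(-30577, 25780)) = Mul(Add(-1, Add(15887, 5918)), Add(-30577, 25780)) = Mul(Add(-1, 21805), -4797) = Mul(21804, -4797) = -104593788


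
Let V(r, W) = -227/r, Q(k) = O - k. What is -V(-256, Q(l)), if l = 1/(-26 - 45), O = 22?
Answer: -227/256 ≈ -0.88672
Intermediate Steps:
l = -1/71 (l = 1/(-71) = -1/71 ≈ -0.014085)
Q(k) = 22 - k
-V(-256, Q(l)) = -(-227)/(-256) = -(-227)*(-1)/256 = -1*227/256 = -227/256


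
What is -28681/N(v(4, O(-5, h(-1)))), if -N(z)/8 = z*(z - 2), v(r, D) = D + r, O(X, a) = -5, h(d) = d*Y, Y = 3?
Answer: 28681/24 ≈ 1195.0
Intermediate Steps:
h(d) = 3*d (h(d) = d*3 = 3*d)
N(z) = -8*z*(-2 + z) (N(z) = -8*z*(z - 2) = -8*z*(-2 + z))
-28681/N(v(4, O(-5, h(-1)))) = -28681*1/(8*(-5 + 4)*(2 - (-5 + 4))) = -28681*(-1/(8*(2 - 1*(-1)))) = -28681*(-1/(8*(2 + 1))) = -28681/(8*(-1)*3) = -28681/(-24) = -28681*(-1/24) = 28681/24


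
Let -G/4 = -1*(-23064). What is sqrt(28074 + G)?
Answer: I*sqrt(64182) ≈ 253.34*I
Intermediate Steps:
G = -92256 (G = -(-4)*(-23064) = -4*23064 = -92256)
sqrt(28074 + G) = sqrt(28074 - 92256) = sqrt(-64182) = I*sqrt(64182)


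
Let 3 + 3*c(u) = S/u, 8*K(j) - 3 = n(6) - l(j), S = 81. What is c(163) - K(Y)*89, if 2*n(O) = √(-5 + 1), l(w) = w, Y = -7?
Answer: -73079/652 - 89*I/8 ≈ -112.08 - 11.125*I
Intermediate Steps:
n(O) = I (n(O) = √(-5 + 1)/2 = √(-4)/2 = (2*I)/2 = I)
K(j) = 3/8 - j/8 + I/8 (K(j) = 3/8 + (I - j)/8 = 3/8 + (-j/8 + I/8) = 3/8 - j/8 + I/8)
c(u) = -1 + 27/u (c(u) = -1 + (81/u)/3 = -1 + 27/u)
c(163) - K(Y)*89 = (27 - 1*163)/163 - (3/8 - ⅛*(-7) + I/8)*89 = (27 - 163)/163 - (3/8 + 7/8 + I/8)*89 = (1/163)*(-136) - (5/4 + I/8)*89 = -136/163 - (445/4 + 89*I/8) = -136/163 + (-445/4 - 89*I/8) = -73079/652 - 89*I/8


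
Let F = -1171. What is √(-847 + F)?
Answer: I*√2018 ≈ 44.922*I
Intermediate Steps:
√(-847 + F) = √(-847 - 1171) = √(-2018) = I*√2018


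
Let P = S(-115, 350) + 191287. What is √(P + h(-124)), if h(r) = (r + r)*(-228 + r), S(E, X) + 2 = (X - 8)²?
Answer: √395545 ≈ 628.92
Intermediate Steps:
S(E, X) = -2 + (-8 + X)² (S(E, X) = -2 + (X - 8)² = -2 + (-8 + X)²)
h(r) = 2*r*(-228 + r) (h(r) = (2*r)*(-228 + r) = 2*r*(-228 + r))
P = 308249 (P = (-2 + (-8 + 350)²) + 191287 = (-2 + 342²) + 191287 = (-2 + 116964) + 191287 = 116962 + 191287 = 308249)
√(P + h(-124)) = √(308249 + 2*(-124)*(-228 - 124)) = √(308249 + 2*(-124)*(-352)) = √(308249 + 87296) = √395545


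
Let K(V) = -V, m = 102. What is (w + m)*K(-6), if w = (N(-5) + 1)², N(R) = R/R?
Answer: 636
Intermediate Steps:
N(R) = 1
w = 4 (w = (1 + 1)² = 2² = 4)
(w + m)*K(-6) = (4 + 102)*(-1*(-6)) = 106*6 = 636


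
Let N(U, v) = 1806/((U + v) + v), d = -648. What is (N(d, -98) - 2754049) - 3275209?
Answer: -2544347779/422 ≈ -6.0293e+6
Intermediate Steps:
N(U, v) = 1806/(U + 2*v)
(N(d, -98) - 2754049) - 3275209 = (1806/(-648 + 2*(-98)) - 2754049) - 3275209 = (1806/(-648 - 196) - 2754049) - 3275209 = (1806/(-844) - 2754049) - 3275209 = (1806*(-1/844) - 2754049) - 3275209 = (-903/422 - 2754049) - 3275209 = -1162209581/422 - 3275209 = -2544347779/422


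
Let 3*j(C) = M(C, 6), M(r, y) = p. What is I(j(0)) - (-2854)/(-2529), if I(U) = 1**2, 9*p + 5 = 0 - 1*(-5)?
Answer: -325/2529 ≈ -0.12851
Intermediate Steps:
p = 0 (p = -5/9 + (0 - 1*(-5))/9 = -5/9 + (0 + 5)/9 = -5/9 + (1/9)*5 = -5/9 + 5/9 = 0)
M(r, y) = 0
j(C) = 0 (j(C) = (1/3)*0 = 0)
I(U) = 1
I(j(0)) - (-2854)/(-2529) = 1 - (-2854)/(-2529) = 1 - (-2854)*(-1)/2529 = 1 - 1*2854/2529 = 1 - 2854/2529 = -325/2529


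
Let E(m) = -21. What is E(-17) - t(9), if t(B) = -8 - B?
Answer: -4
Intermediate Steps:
E(-17) - t(9) = -21 - (-8 - 1*9) = -21 - (-8 - 9) = -21 - 1*(-17) = -21 + 17 = -4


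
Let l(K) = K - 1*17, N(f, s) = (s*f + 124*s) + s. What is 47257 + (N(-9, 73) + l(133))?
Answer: 55841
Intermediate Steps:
N(f, s) = 125*s + f*s (N(f, s) = (f*s + 124*s) + s = (124*s + f*s) + s = 125*s + f*s)
l(K) = -17 + K (l(K) = K - 17 = -17 + K)
47257 + (N(-9, 73) + l(133)) = 47257 + (73*(125 - 9) + (-17 + 133)) = 47257 + (73*116 + 116) = 47257 + (8468 + 116) = 47257 + 8584 = 55841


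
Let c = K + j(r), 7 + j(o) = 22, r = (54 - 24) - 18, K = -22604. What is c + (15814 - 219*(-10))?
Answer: -4585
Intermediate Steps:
r = 12 (r = 30 - 18 = 12)
j(o) = 15 (j(o) = -7 + 22 = 15)
c = -22589 (c = -22604 + 15 = -22589)
c + (15814 - 219*(-10)) = -22589 + (15814 - 219*(-10)) = -22589 + (15814 + 2190) = -22589 + 18004 = -4585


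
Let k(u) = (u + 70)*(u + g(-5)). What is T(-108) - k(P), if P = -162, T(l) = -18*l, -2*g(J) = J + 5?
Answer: -12960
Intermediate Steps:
g(J) = -5/2 - J/2 (g(J) = -(J + 5)/2 = -(5 + J)/2 = -5/2 - J/2)
k(u) = u*(70 + u) (k(u) = (u + 70)*(u + (-5/2 - ½*(-5))) = (70 + u)*(u + (-5/2 + 5/2)) = (70 + u)*(u + 0) = (70 + u)*u = u*(70 + u))
T(-108) - k(P) = -18*(-108) - (-162)*(70 - 162) = 1944 - (-162)*(-92) = 1944 - 1*14904 = 1944 - 14904 = -12960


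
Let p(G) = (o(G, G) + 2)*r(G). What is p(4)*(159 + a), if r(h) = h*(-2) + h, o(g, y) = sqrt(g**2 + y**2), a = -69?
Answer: -720 - 1440*sqrt(2) ≈ -2756.5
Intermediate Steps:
r(h) = -h (r(h) = -2*h + h = -h)
p(G) = -G*(2 + sqrt(2)*sqrt(G**2)) (p(G) = (sqrt(G**2 + G**2) + 2)*(-G) = (sqrt(2*G**2) + 2)*(-G) = (sqrt(2)*sqrt(G**2) + 2)*(-G) = (2 + sqrt(2)*sqrt(G**2))*(-G) = -G*(2 + sqrt(2)*sqrt(G**2)))
p(4)*(159 + a) = (-1*4*(2 + sqrt(2)*sqrt(4**2)))*(159 - 69) = -1*4*(2 + sqrt(2)*sqrt(16))*90 = -1*4*(2 + sqrt(2)*4)*90 = -1*4*(2 + 4*sqrt(2))*90 = (-8 - 16*sqrt(2))*90 = -720 - 1440*sqrt(2)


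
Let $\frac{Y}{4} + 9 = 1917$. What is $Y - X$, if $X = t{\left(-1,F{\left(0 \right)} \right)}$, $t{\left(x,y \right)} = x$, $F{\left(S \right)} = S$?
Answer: $7633$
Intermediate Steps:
$Y = 7632$ ($Y = -36 + 4 \cdot 1917 = -36 + 7668 = 7632$)
$X = -1$
$Y - X = 7632 - -1 = 7632 + 1 = 7633$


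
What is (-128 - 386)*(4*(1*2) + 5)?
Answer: -6682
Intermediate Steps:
(-128 - 386)*(4*(1*2) + 5) = -514*(4*2 + 5) = -514*(8 + 5) = -514*13 = -6682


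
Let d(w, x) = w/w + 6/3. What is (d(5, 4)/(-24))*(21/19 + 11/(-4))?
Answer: 125/608 ≈ 0.20559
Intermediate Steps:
d(w, x) = 3 (d(w, x) = 1 + 6*(1/3) = 1 + 2 = 3)
(d(5, 4)/(-24))*(21/19 + 11/(-4)) = (3/(-24))*(21/19 + 11/(-4)) = (3*(-1/24))*(21*(1/19) + 11*(-1/4)) = -(21/19 - 11/4)/8 = -1/8*(-125/76) = 125/608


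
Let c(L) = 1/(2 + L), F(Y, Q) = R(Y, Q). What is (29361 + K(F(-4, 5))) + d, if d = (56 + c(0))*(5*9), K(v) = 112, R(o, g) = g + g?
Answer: 64031/2 ≈ 32016.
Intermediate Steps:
R(o, g) = 2*g
F(Y, Q) = 2*Q
d = 5085/2 (d = (56 + 1/(2 + 0))*(5*9) = (56 + 1/2)*45 = (113/2)*45 = 5085/2 ≈ 2542.5)
(29361 + K(F(-4, 5))) + d = (29361 + 112) + 5085/2 = 29473 + 5085/2 = 64031/2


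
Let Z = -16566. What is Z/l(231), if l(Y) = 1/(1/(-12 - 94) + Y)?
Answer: -202809255/53 ≈ -3.8266e+6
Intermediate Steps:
l(Y) = 1/(-1/106 + Y) (l(Y) = 1/(1/(-106) + Y) = 1/(-1/106 + Y))
Z/l(231) = -16566/(106/(-1 + 106*231)) = -16566/(106/(-1 + 24486)) = -16566/(106/24485) = -16566/(106*(1/24485)) = -16566/106/24485 = -16566*24485/106 = -202809255/53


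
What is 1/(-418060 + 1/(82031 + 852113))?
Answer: -934144/390528240639 ≈ -2.3920e-6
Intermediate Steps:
1/(-418060 + 1/(82031 + 852113)) = 1/(-418060 + 1/934144) = 1/(-390528240639/934144) = -934144/390528240639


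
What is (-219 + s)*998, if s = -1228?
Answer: -1444106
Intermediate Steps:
(-219 + s)*998 = (-219 - 1228)*998 = -1447*998 = -1444106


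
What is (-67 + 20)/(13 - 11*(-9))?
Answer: -47/112 ≈ -0.41964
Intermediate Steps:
(-67 + 20)/(13 - 11*(-9)) = -47/(13 + 99) = -47/112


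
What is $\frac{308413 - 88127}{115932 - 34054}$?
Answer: $\frac{110143}{40939} \approx 2.6904$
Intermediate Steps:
$\frac{308413 - 88127}{115932 - 34054} = \frac{220286}{81878} = 220286 \cdot \frac{1}{81878} = \frac{110143}{40939}$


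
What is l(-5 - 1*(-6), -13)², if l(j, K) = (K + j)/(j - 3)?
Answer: 36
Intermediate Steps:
l(j, K) = (K + j)/(-3 + j)
l(-5 - 1*(-6), -13)² = ((-13 + (-5 - 1*(-6)))/(-3 + (-5 - 1*(-6))))² = ((-13 + (-5 + 6))/(-3 + (-5 + 6)))² = ((-13 + 1)/(-3 + 1))² = (-12/(-2))² = (-½*(-12))² = 6² = 36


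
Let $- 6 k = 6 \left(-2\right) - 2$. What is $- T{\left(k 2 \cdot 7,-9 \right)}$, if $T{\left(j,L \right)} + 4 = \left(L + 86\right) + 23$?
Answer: $-96$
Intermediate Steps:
$k = \frac{7}{3}$ ($k = - \frac{6 \left(-2\right) - 2}{6} = - \frac{-12 - 2}{6} = \left(- \frac{1}{6}\right) \left(-14\right) = \frac{7}{3} \approx 2.3333$)
$T{\left(j,L \right)} = 105 + L$ ($T{\left(j,L \right)} = -4 + \left(\left(L + 86\right) + 23\right) = -4 + \left(\left(86 + L\right) + 23\right) = -4 + \left(109 + L\right) = 105 + L$)
$- T{\left(k 2 \cdot 7,-9 \right)} = - (105 - 9) = \left(-1\right) 96 = -96$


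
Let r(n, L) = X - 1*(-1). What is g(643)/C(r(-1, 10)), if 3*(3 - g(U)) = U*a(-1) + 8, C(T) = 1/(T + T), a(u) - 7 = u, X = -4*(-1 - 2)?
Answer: -100282/3 ≈ -33427.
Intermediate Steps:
X = 12 (X = -4*(-3) = 12)
a(u) = 7 + u
r(n, L) = 13 (r(n, L) = 12 - 1*(-1) = 12 + 1 = 13)
C(T) = 1/(2*T)
g(U) = ⅓ - 2*U (g(U) = 3 - (U*(7 - 1) + 8)/3 = 3 - (U*6 + 8)/3 = 3 - (6*U + 8)/3 = 3 - (8 + 6*U)/3 = 3 + (-8/3 - 2*U) = ⅓ - 2*U)
g(643)/C(r(-1, 10)) = (⅓ - 2*643)/(((½)/13)) = (⅓ - 1286)/(((½)*(1/13))) = -3857/(3*1/26) = -3857/3*26 = -100282/3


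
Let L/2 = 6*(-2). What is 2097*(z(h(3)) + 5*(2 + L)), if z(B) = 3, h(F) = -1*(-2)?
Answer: -224379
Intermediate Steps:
L = -24 (L = 2*(6*(-2)) = 2*(-12) = -24)
h(F) = 2
2097*(z(h(3)) + 5*(2 + L)) = 2097*(3 + 5*(2 - 24)) = 2097*(3 + 5*(-22)) = 2097*(3 - 110) = 2097*(-107) = -224379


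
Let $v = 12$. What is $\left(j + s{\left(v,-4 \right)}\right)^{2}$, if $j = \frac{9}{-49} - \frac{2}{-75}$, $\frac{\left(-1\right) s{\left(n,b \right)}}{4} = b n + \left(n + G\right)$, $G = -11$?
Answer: $\frac{476545844329}{13505625} \approx 35285.0$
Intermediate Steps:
$s{\left(n,b \right)} = 44 - 4 n - 4 b n$ ($s{\left(n,b \right)} = - 4 \left(b n + \left(n - 11\right)\right) = - 4 \left(b n + \left(-11 + n\right)\right) = - 4 \left(-11 + n + b n\right) = 44 - 4 n - 4 b n$)
$j = - \frac{577}{3675}$ ($j = 9 \left(- \frac{1}{49}\right) - - \frac{2}{75} = - \frac{9}{49} + \frac{2}{75} = - \frac{577}{3675} \approx -0.15701$)
$\left(j + s{\left(v,-4 \right)}\right)^{2} = \left(- \frac{577}{3675} - \left(4 - 192\right)\right)^{2} = \left(- \frac{577}{3675} + \left(44 - 48 + 192\right)\right)^{2} = \left(- \frac{577}{3675} + 188\right)^{2} = \left(\frac{690323}{3675}\right)^{2} = \frac{476545844329}{13505625}$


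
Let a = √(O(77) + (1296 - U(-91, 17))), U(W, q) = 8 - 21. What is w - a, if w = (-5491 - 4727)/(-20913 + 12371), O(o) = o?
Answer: 5109/4271 - 3*√154 ≈ -36.033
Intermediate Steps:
U(W, q) = -13
a = 3*√154 (a = √(77 + (1296 - 1*(-13))) = √(77 + (1296 + 13)) = √(77 + 1309) = √1386 = 3*√154 ≈ 37.229)
w = 5109/4271 (w = -10218/(-8542) = -10218*(-1/8542) = 5109/4271 ≈ 1.1962)
w - a = 5109/4271 - 3*√154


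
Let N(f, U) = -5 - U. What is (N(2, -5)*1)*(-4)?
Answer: 0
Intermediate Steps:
(N(2, -5)*1)*(-4) = ((-5 - 1*(-5))*1)*(-4) = ((-5 + 5)*1)*(-4) = (0*1)*(-4) = 0*(-4) = 0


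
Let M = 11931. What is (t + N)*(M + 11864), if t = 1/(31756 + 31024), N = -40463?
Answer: -12089131314501/12556 ≈ -9.6282e+8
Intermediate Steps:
t = 1/62780 ≈ 1.5929e-5
(t + N)*(M + 11864) = (1/62780 - 40463)*(11931 + 11864) = -2540267139/62780*23795 = -12089131314501/12556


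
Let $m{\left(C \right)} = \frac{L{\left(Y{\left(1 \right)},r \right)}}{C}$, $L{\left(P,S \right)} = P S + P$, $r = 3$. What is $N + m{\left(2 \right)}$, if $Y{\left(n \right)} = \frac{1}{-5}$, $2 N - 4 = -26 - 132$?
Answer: $- \frac{387}{5} \approx -77.4$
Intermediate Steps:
$N = -77$ ($N = 2 + \frac{-26 - 132}{2} = 2 + \frac{1}{2} \left(-158\right) = 2 - 79 = -77$)
$Y{\left(n \right)} = - \frac{1}{5}$
$L{\left(P,S \right)} = P + P S$
$m{\left(C \right)} = - \frac{4}{5 C}$ ($m{\left(C \right)} = \frac{\left(- \frac{1}{5}\right) \left(1 + 3\right)}{C} = \frac{\left(- \frac{1}{5}\right) 4}{C} = - \frac{4}{5 C}$)
$N + m{\left(2 \right)} = -77 - \frac{4}{5 \cdot 2} = -77 - \frac{2}{5} = - \frac{387}{5}$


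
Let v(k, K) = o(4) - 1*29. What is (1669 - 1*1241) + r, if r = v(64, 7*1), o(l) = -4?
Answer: 395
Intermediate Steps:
v(k, K) = -33 (v(k, K) = -4 - 1*29 = -4 - 29 = -33)
r = -33
(1669 - 1*1241) + r = (1669 - 1*1241) - 33 = (1669 - 1241) - 33 = 428 - 33 = 395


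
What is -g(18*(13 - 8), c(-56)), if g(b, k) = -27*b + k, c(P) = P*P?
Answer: -706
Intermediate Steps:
c(P) = P**2
g(b, k) = k - 27*b
-g(18*(13 - 8), c(-56)) = -((-56)**2 - 486*(13 - 8)) = -(3136 - 486*5) = -(3136 - 27*90) = -(3136 - 2430) = -1*706 = -706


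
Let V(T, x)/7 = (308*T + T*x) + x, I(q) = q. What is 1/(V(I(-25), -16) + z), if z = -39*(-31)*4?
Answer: -1/46376 ≈ -2.1563e-5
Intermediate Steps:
V(T, x) = 7*x + 2156*T + 7*T*x (V(T, x) = 7*((308*T + T*x) + x) = 7*(x + 308*T + T*x) = 7*x + 2156*T + 7*T*x)
z = 4836 (z = 1209*4 = 4836)
1/(V(I(-25), -16) + z) = 1/((7*(-16) + 2156*(-25) + 7*(-25)*(-16)) + 4836) = 1/((-112 - 53900 + 2800) + 4836) = 1/(-51212 + 4836) = 1/(-46376) = -1/46376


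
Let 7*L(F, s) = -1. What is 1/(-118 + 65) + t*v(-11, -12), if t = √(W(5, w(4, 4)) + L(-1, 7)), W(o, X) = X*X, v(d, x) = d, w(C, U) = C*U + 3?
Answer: -1/53 - 11*√17682/7 ≈ -208.98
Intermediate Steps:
w(C, U) = 3 + C*U
L(F, s) = -⅐ (L(F, s) = (⅐)*(-1) = -⅐)
W(o, X) = X²
t = √17682/7 (t = √((3 + 4*4)² - ⅐) = √((3 + 16)² - ⅐) = √(19² - ⅐) = √(361 - ⅐) = √(2526/7) = √17682/7 ≈ 18.996)
1/(-118 + 65) + t*v(-11, -12) = 1/(-118 + 65) + (√17682/7)*(-11) = 1/(-53) - 11*√17682/7 = -1/53 - 11*√17682/7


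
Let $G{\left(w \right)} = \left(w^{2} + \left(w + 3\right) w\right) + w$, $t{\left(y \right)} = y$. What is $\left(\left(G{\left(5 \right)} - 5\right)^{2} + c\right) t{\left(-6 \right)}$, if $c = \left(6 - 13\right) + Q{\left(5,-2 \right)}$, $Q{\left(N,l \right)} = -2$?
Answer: $-25296$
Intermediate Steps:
$c = -9$ ($c = \left(6 - 13\right) - 2 = -7 - 2 = -9$)
$G{\left(w \right)} = w + w^{2} + w \left(3 + w\right)$ ($G{\left(w \right)} = \left(w^{2} + \left(3 + w\right) w\right) + w = \left(w^{2} + w \left(3 + w\right)\right) + w = w + w^{2} + w \left(3 + w\right)$)
$\left(\left(G{\left(5 \right)} - 5\right)^{2} + c\right) t{\left(-6 \right)} = \left(\left(2 \cdot 5 \left(2 + 5\right) - 5\right)^{2} - 9\right) \left(-6\right) = \left(\left(2 \cdot 5 \cdot 7 - 5\right)^{2} - 9\right) \left(-6\right) = \left(\left(70 - 5\right)^{2} - 9\right) \left(-6\right) = \left(65^{2} - 9\right) \left(-6\right) = \left(4225 - 9\right) \left(-6\right) = 4216 \left(-6\right) = -25296$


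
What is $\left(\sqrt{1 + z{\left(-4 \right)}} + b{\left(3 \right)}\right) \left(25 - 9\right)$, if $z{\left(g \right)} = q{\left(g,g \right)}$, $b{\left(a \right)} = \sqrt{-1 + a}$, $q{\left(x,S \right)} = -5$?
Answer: $16 \sqrt{2} + 32 i \approx 22.627 + 32.0 i$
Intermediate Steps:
$z{\left(g \right)} = -5$
$\left(\sqrt{1 + z{\left(-4 \right)}} + b{\left(3 \right)}\right) \left(25 - 9\right) = \left(\sqrt{1 - 5} + \sqrt{-1 + 3}\right) \left(25 - 9\right) = \left(\sqrt{-4} + \sqrt{2}\right) 16 = \left(2 i + \sqrt{2}\right) 16 = \left(\sqrt{2} + 2 i\right) 16 = 16 \sqrt{2} + 32 i$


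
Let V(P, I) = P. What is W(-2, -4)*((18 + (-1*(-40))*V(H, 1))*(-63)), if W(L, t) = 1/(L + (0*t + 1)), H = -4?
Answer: -8946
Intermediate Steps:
W(L, t) = 1/(1 + L) (W(L, t) = 1/(L + (0 + 1)) = 1/(L + 1) = 1/(1 + L))
W(-2, -4)*((18 + (-1*(-40))*V(H, 1))*(-63)) = ((18 - 1*(-40)*(-4))*(-63))/(1 - 2) = ((18 + 40*(-4))*(-63))/(-1) = -(18 - 160)*(-63) = -(-142)*(-63) = -1*8946 = -8946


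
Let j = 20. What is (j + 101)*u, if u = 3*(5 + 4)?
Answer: 3267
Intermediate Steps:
u = 27 (u = 3*9 = 27)
(j + 101)*u = (20 + 101)*27 = 121*27 = 3267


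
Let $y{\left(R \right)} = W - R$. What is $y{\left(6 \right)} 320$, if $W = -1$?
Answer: $-2240$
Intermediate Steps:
$y{\left(R \right)} = -1 - R$
$y{\left(6 \right)} 320 = \left(-1 - 6\right) 320 = \left(-7\right) 320 = -2240$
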